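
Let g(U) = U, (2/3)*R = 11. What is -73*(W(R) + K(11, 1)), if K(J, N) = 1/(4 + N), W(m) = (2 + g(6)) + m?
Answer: -18031/10 ≈ -1803.1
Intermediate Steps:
R = 33/2 (R = (3/2)*11 = 33/2 ≈ 16.500)
W(m) = 8 + m (W(m) = (2 + 6) + m = 8 + m)
-73*(W(R) + K(11, 1)) = -73*((8 + 33/2) + 1/(4 + 1)) = -73*(49/2 + 1/5) = -73*247/10 = -18031/10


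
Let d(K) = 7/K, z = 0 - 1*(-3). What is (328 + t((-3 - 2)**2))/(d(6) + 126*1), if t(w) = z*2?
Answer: 2004/763 ≈ 2.6265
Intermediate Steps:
z = 3 (z = 0 + 3 = 3)
t(w) = 6 (t(w) = 3*2 = 6)
(328 + t((-3 - 2)**2))/(d(6) + 126*1) = (328 + 6)/(7/6 + 126*1) = 334/(7*(1/6) + 126) = 334/(7/6 + 126) = 334/(763/6) = 334*(6/763) = 2004/763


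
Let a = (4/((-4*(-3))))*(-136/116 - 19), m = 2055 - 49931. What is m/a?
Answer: 1388404/195 ≈ 7120.0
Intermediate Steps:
m = -47876
a = -195/29 (a = (4/12)*(-136*1/116 - 19) = (4*(1/12))*(-34/29 - 19) = (1/3)*(-585/29) = -195/29 ≈ -6.7241)
m/a = -47876/(-195/29) = -47876*(-29/195) = 1388404/195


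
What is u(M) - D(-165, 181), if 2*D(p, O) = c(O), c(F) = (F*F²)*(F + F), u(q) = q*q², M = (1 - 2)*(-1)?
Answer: -1073283120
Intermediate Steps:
M = 1 (M = -1*(-1) = 1)
u(q) = q³
c(F) = 2*F⁴ (c(F) = F³*(2*F) = 2*F⁴)
D(p, O) = O⁴ (D(p, O) = (2*O⁴)/2 = O⁴)
u(M) - D(-165, 181) = 1³ - 1*181⁴ = 1 - 1*1073283121 = 1 - 1073283121 = -1073283120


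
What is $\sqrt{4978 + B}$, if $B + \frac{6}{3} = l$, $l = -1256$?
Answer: $2 \sqrt{930} \approx 60.992$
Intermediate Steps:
$B = -1258$ ($B = -2 - 1256 = -1258$)
$\sqrt{4978 + B} = \sqrt{4978 - 1258} = \sqrt{3720} = 2 \sqrt{930}$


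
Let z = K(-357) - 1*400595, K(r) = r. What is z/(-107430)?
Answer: 200476/53715 ≈ 3.7322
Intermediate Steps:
z = -400952 (z = -357 - 1*400595 = -357 - 400595 = -400952)
z/(-107430) = -400952/(-107430) = -400952*(-1/107430) = 200476/53715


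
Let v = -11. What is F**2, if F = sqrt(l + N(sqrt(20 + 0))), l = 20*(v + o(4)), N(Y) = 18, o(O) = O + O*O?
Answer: 198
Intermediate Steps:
o(O) = O + O**2
l = 180 (l = 20*(-11 + 4*(1 + 4)) = 20*(-11 + 4*5) = 20*(-11 + 20) = 20*9 = 180)
F = 3*sqrt(22) (F = sqrt(180 + 18) = sqrt(198) = 3*sqrt(22) ≈ 14.071)
F**2 = (3*sqrt(22))**2 = 198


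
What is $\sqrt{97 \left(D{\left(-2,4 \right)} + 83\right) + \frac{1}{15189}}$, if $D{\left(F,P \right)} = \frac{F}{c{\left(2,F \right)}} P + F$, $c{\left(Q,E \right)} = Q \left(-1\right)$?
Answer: $\frac{11 \sqrt{15720402354}}{15189} \approx 90.802$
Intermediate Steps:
$c{\left(Q,E \right)} = - Q$
$D{\left(F,P \right)} = F - \frac{F P}{2}$ ($D{\left(F,P \right)} = \frac{F}{\left(-1\right) 2} P + F = \frac{F}{-2} P + F = - \frac{F}{2} P + F = - \frac{F P}{2} + F = F - \frac{F P}{2}$)
$\sqrt{97 \left(D{\left(-2,4 \right)} + 83\right) + \frac{1}{15189}} = \sqrt{97 \left(\frac{1}{2} \left(-2\right) \left(2 - 4\right) + 83\right) + \frac{1}{15189}} = \sqrt{97 \left(\frac{1}{2} \left(-2\right) \left(-2\right) + 83\right) + \frac{1}{15189}} = \sqrt{97 \left(2 + 83\right) + \frac{1}{15189}} = \sqrt{97 \cdot 85 + \frac{1}{15189}} = \sqrt{8245 + \frac{1}{15189}} = \sqrt{\frac{125233306}{15189}} = \frac{11 \sqrt{15720402354}}{15189}$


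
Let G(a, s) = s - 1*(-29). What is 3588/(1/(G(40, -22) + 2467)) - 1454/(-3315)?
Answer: 29426301734/3315 ≈ 8.8767e+6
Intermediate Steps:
G(a, s) = 29 + s (G(a, s) = s + 29 = 29 + s)
3588/(1/(G(40, -22) + 2467)) - 1454/(-3315) = 3588/(1/((29 - 22) + 2467)) - 1454/(-3315) = 3588/(1/(7 + 2467)) - 1454*(-1/3315) = 3588/(1/2474) + 1454/3315 = 3588*2474 + 1454/3315 = 8876712 + 1454/3315 = 29426301734/3315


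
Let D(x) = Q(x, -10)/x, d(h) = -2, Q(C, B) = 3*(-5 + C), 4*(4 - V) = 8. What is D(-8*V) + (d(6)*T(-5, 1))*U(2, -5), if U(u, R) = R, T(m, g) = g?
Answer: 223/16 ≈ 13.938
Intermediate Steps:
V = 2 (V = 4 - ¼*8 = 4 - 2 = 2)
Q(C, B) = -15 + 3*C
D(x) = (-15 + 3*x)/x
D(-8*V) + (d(6)*T(-5, 1))*U(2, -5) = (3 - 15/((-8*2))) - 2*1*(-5) = (3 - 15/(-16)) - 2*(-5) = (3 - 15*(-1/16)) + 10 = (3 + 15/16) + 10 = 63/16 + 10 = 223/16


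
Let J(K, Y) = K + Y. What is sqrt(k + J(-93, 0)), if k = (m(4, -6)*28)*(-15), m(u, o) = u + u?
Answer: I*sqrt(3453) ≈ 58.762*I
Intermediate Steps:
m(u, o) = 2*u
k = -3360 (k = ((2*4)*28)*(-15) = (8*28)*(-15) = 224*(-15) = -3360)
sqrt(k + J(-93, 0)) = sqrt(-3360 + (-93 + 0)) = sqrt(-3360 - 93) = sqrt(-3453) = I*sqrt(3453)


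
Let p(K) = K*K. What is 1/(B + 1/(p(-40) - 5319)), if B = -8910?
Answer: -3719/33136291 ≈ -0.00011223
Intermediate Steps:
p(K) = K²
1/(B + 1/(p(-40) - 5319)) = 1/(-8910 + 1/((-40)² - 5319)) = 1/(-8910 + 1/(1600 - 5319)) = 1/(-8910 + 1/(-3719)) = 1/(-8910 - 1/3719) = 1/(-33136291/3719) = -3719/33136291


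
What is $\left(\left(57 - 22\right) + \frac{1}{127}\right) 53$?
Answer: $\frac{235638}{127} \approx 1855.4$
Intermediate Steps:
$\left(\left(57 - 22\right) + \frac{1}{127}\right) 53 = \left(35 + \frac{1}{127}\right) 53 = \frac{4446}{127} \cdot 53 = \frac{235638}{127}$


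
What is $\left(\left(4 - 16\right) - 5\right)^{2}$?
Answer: $289$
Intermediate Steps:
$\left(\left(4 - 16\right) - 5\right)^{2} = \left(-12 - 5\right)^{2} = \left(-17\right)^{2} = 289$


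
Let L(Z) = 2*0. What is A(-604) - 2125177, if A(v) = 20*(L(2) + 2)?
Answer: -2125137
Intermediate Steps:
L(Z) = 0
A(v) = 40 (A(v) = 20*(0 + 2) = 20*2 = 40)
A(-604) - 2125177 = 40 - 2125177 = -2125137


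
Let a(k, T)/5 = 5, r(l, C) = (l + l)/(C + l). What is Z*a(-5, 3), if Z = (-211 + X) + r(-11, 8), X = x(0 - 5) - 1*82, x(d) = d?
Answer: -21800/3 ≈ -7266.7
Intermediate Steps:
r(l, C) = 2*l/(C + l) (r(l, C) = (2*l)/(C + l) = 2*l/(C + l))
X = -87 (X = (0 - 5) - 1*82 = -5 - 82 = -87)
a(k, T) = 25 (a(k, T) = 5*5 = 25)
Z = -872/3 (Z = (-211 - 87) + 2*(-11)/(8 - 11) = -298 + 2*(-11)/(-3) = -298 + 2*(-11)*(-⅓) = -298 + 22/3 = -872/3 ≈ -290.67)
Z*a(-5, 3) = -872/3*25 = -21800/3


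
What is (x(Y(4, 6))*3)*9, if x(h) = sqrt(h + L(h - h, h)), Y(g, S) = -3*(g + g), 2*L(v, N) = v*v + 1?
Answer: 27*I*sqrt(94)/2 ≈ 130.89*I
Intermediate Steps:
L(v, N) = 1/2 + v**2/2 (L(v, N) = (v*v + 1)/2 = (v**2 + 1)/2 = (1 + v**2)/2 = 1/2 + v**2/2)
Y(g, S) = -6*g
x(h) = sqrt(1/2 + h) (x(h) = sqrt(h + (1/2 + (h - h)**2/2)) = sqrt(h + (1/2 + (1/2)*0**2)) = sqrt(h + (1/2 + (1/2)*0)) = sqrt(h + (1/2 + 0)) = sqrt(h + 1/2) = sqrt(1/2 + h))
(x(Y(4, 6))*3)*9 = ((sqrt(2 + 4*(-6*4))/2)*3)*9 = ((sqrt(2 + 4*(-24))/2)*3)*9 = ((sqrt(2 - 96)/2)*3)*9 = ((sqrt(-94)/2)*3)*9 = (((I*sqrt(94))/2)*3)*9 = ((I*sqrt(94)/2)*3)*9 = (3*I*sqrt(94)/2)*9 = 27*I*sqrt(94)/2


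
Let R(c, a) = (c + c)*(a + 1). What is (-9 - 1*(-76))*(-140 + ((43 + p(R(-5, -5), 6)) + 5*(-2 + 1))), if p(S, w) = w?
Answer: -6432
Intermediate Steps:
R(c, a) = 2*c*(1 + a) (R(c, a) = (2*c)*(1 + a) = 2*c*(1 + a))
(-9 - 1*(-76))*(-140 + ((43 + p(R(-5, -5), 6)) + 5*(-2 + 1))) = (-9 - 1*(-76))*(-140 + ((43 + 6) + 5*(-2 + 1))) = (-9 + 76)*(-140 + (49 + 5*(-1))) = 67*(-140 + (49 - 5)) = 67*(-140 + 44) = 67*(-96) = -6432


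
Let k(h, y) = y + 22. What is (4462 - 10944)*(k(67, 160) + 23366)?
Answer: -152638136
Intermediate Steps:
k(h, y) = 22 + y
(4462 - 10944)*(k(67, 160) + 23366) = (4462 - 10944)*((22 + 160) + 23366) = -6482*(182 + 23366) = -6482*23548 = -152638136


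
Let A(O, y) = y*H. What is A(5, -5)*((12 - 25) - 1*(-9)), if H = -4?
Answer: -80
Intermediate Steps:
A(O, y) = -4*y (A(O, y) = y*(-4) = -4*y)
A(5, -5)*((12 - 25) - 1*(-9)) = (-4*(-5))*((12 - 25) - 1*(-9)) = 20*(-13 + 9) = 20*(-4) = -80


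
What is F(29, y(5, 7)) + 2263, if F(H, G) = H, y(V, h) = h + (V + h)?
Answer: 2292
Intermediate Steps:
y(V, h) = V + 2*h
F(29, y(5, 7)) + 2263 = 29 + 2263 = 2292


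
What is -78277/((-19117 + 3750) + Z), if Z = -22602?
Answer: 78277/37969 ≈ 2.0616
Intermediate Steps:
-78277/((-19117 + 3750) + Z) = -78277/((-19117 + 3750) - 22602) = -78277/(-15367 - 22602) = -78277/(-37969) = -78277*(-1/37969) = 78277/37969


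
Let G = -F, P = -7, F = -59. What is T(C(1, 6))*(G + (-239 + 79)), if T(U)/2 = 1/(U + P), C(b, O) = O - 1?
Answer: 101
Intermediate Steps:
C(b, O) = -1 + O
G = 59 (G = -1*(-59) = 59)
T(U) = 2/(-7 + U) (T(U) = 2/(U - 7) = 2/(-7 + U))
T(C(1, 6))*(G + (-239 + 79)) = (2/(-7 + (-1 + 6)))*(59 + (-239 + 79)) = (2/(-7 + 5))*(59 - 160) = (2/(-2))*(-101) = (2*(-½))*(-101) = -1*(-101) = 101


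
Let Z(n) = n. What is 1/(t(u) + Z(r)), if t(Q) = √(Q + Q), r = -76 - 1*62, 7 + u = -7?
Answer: -69/9536 - I*√7/9536 ≈ -0.0072357 - 0.00027745*I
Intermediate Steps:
u = -14 (u = -7 - 7 = -14)
r = -138 (r = -76 - 62 = -138)
t(Q) = √2*√Q (t(Q) = √(2*Q) = √2*√Q)
1/(t(u) + Z(r)) = 1/(√2*√(-14) - 138) = 1/(√2*(I*√14) - 138) = 1/(2*I*√7 - 138) = 1/(-138 + 2*I*√7)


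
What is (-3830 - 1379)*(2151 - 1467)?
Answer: -3562956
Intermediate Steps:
(-3830 - 1379)*(2151 - 1467) = -5209*684 = -3562956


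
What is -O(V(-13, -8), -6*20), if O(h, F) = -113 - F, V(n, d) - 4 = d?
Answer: -7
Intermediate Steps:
V(n, d) = 4 + d
-O(V(-13, -8), -6*20) = -(-113 - (-6)*20) = -(-113 - 1*(-120)) = -(-113 + 120) = -1*7 = -7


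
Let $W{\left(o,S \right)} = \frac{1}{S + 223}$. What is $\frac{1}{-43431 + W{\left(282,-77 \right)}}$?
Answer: $- \frac{146}{6340925} \approx -2.3025 \cdot 10^{-5}$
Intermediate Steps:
$W{\left(o,S \right)} = \frac{1}{223 + S}$
$\frac{1}{-43431 + W{\left(282,-77 \right)}} = \frac{1}{-43431 + \frac{1}{223 - 77}} = \frac{1}{-43431 + \frac{1}{146}} = \frac{1}{- \frac{6340925}{146}} = - \frac{146}{6340925}$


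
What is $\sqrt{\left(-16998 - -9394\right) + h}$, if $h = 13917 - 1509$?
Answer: $2 \sqrt{1201} \approx 69.311$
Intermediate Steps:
$h = 12408$
$\sqrt{\left(-16998 - -9394\right) + h} = \sqrt{\left(-16998 - -9394\right) + 12408} = \sqrt{\left(-16998 + 9394\right) + 12408} = \sqrt{-7604 + 12408} = \sqrt{4804} = 2 \sqrt{1201}$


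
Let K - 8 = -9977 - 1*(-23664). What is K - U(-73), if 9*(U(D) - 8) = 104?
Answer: 123079/9 ≈ 13675.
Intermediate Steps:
U(D) = 176/9 (U(D) = 8 + (1/9)*104 = 8 + 104/9 = 176/9)
K = 13695 (K = 8 + (-9977 - 1*(-23664)) = 8 + (-9977 + 23664) = 8 + 13687 = 13695)
K - U(-73) = 13695 - 1*176/9 = 13695 - 176/9 = 123079/9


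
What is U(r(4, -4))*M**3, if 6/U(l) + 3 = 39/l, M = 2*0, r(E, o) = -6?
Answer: 0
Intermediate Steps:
M = 0
U(l) = 6/(-3 + 39/l)
U(r(4, -4))*M**3 = -2*(-6)/(-13 - 6)*0**3 = -2*(-6)/(-19)*0 = -2*(-6)*(-1/19)*0 = -12/19*0 = 0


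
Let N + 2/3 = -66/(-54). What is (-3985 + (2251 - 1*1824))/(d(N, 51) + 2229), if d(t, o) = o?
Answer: -593/380 ≈ -1.5605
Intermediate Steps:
N = 5/9 (N = -2/3 - 66/(-54) = -2/3 - 66*(-1/54) = -2/3 + 11/9 = 5/9 ≈ 0.55556)
(-3985 + (2251 - 1*1824))/(d(N, 51) + 2229) = (-3985 + (2251 - 1*1824))/(51 + 2229) = (-3985 + (2251 - 1824))/2280 = (-3985 + 427)*(1/2280) = -3558*1/2280 = -593/380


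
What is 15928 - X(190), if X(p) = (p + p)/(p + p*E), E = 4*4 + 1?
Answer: 143351/9 ≈ 15928.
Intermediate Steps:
E = 17 (E = 16 + 1 = 17)
X(p) = ⅑ (X(p) = (p + p)/(p + p*17) = (2*p)/(p + 17*p) = (2*p)/((18*p)) = (2*p)*(1/(18*p)) = ⅑)
15928 - X(190) = 15928 - 1*⅑ = 15928 - ⅑ = 143351/9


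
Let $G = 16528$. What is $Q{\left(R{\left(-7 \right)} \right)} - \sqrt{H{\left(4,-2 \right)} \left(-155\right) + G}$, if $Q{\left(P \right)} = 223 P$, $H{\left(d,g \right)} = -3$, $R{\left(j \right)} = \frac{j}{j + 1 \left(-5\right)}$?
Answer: $\frac{1561}{12} - \sqrt{16993} \approx -0.27387$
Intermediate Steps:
$R{\left(j \right)} = \frac{j}{-5 + j}$ ($R{\left(j \right)} = \frac{j}{j - 5} = \frac{j}{-5 + j}$)
$Q{\left(R{\left(-7 \right)} \right)} - \sqrt{H{\left(4,-2 \right)} \left(-155\right) + G} = 223 \left(- \frac{7}{-5 - 7}\right) - \sqrt{\left(-3\right) \left(-155\right) + 16528} = 223 \left(- \frac{7}{-12}\right) - \sqrt{465 + 16528} = 223 \left(\left(-7\right) \left(- \frac{1}{12}\right)\right) - \sqrt{16993} = 223 \cdot \frac{7}{12} - \sqrt{16993} = \frac{1561}{12} - \sqrt{16993}$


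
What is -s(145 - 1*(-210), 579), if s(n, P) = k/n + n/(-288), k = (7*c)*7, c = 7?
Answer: 27241/102240 ≈ 0.26644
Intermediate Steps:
k = 343 (k = (7*7)*7 = 49*7 = 343)
s(n, P) = 343/n - n/288 (s(n, P) = 343/n + n/(-288) = 343/n + n*(-1/288) = 343/n - n/288)
-s(145 - 1*(-210), 579) = -(343/(145 - 1*(-210)) - (145 - 1*(-210))/288) = -(343/(145 + 210) - (145 + 210)/288) = -(343/355 - 1/288*355) = -(343*(1/355) - 355/288) = -(343/355 - 355/288) = -1*(-27241/102240) = 27241/102240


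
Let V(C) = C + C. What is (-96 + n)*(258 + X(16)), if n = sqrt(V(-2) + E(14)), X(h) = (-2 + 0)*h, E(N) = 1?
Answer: -21696 + 226*I*sqrt(3) ≈ -21696.0 + 391.44*I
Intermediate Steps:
X(h) = -2*h
V(C) = 2*C
n = I*sqrt(3) (n = sqrt(2*(-2) + 1) = sqrt(-4 + 1) = sqrt(-3) = I*sqrt(3) ≈ 1.732*I)
(-96 + n)*(258 + X(16)) = (-96 + I*sqrt(3))*(258 - 2*16) = (-96 + I*sqrt(3))*(258 - 32) = (-96 + I*sqrt(3))*226 = -21696 + 226*I*sqrt(3)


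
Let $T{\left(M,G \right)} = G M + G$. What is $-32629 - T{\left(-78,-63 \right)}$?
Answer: $-37480$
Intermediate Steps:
$T{\left(M,G \right)} = G + G M$
$-32629 - T{\left(-78,-63 \right)} = -32629 - - 63 \left(1 - 78\right) = -32629 - \left(-63\right) \left(-77\right) = -32629 - 4851 = -37480$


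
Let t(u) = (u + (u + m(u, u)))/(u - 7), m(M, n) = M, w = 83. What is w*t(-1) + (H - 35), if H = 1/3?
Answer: -85/24 ≈ -3.5417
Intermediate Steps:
H = 1/3 ≈ 0.33333
t(u) = 3*u/(-7 + u) (t(u) = (u + (u + u))/(u - 7) = (u + 2*u)/(-7 + u) = (3*u)/(-7 + u) = 3*u/(-7 + u))
w*t(-1) + (H - 35) = 83*(3*(-1)/(-7 - 1)) + (1/3 - 35) = 83*(3*(-1)/(-8)) - 104/3 = 83*(3*(-1)*(-1/8)) - 104/3 = 83*(3/8) - 104/3 = 249/8 - 104/3 = -85/24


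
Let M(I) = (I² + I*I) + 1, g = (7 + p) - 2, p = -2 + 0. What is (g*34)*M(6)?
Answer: 7446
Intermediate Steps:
p = -2
g = 3 (g = (7 - 2) - 2 = 5 - 2 = 3)
M(I) = 1 + 2*I² (M(I) = (I² + I²) + 1 = 2*I² + 1 = 1 + 2*I²)
(g*34)*M(6) = (3*34)*(1 + 2*6²) = 102*(1 + 2*36) = 102*(1 + 72) = 102*73 = 7446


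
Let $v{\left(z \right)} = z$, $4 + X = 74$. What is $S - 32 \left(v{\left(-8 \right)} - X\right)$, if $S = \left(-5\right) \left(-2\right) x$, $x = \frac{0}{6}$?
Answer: $2496$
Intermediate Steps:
$x = 0$ ($x = 0 \cdot \frac{1}{6} = 0$)
$X = 70$ ($X = -4 + 74 = 70$)
$S = 0$ ($S = \left(-5\right) \left(-2\right) 0 = 10 \cdot 0 = 0$)
$S - 32 \left(v{\left(-8 \right)} - X\right) = 0 - 32 \left(-8 - 70\right) = 0 - -2496 = 0 + 2496 = 2496$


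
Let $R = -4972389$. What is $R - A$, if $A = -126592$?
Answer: $-4845797$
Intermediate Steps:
$R - A = -4972389 - -126592 = -4972389 + 126592 = -4845797$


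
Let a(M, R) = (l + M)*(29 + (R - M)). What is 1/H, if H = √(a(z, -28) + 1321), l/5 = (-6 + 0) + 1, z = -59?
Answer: -I*√3719/3719 ≈ -0.016398*I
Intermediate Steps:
l = -25 (l = 5*((-6 + 0) + 1) = 5*(-6 + 1) = 5*(-5) = -25)
a(M, R) = (-25 + M)*(29 + R - M) (a(M, R) = (-25 + M)*(29 + (R - M)) = (-25 + M)*(29 + R - M))
H = I*√3719 (H = √((-725 - 1*(-59)² - 25*(-28) + 54*(-59) - 59*(-28)) + 1321) = √((-725 - 1*3481 + 700 - 3186 + 1652) + 1321) = √((-725 - 3481 + 700 - 3186 + 1652) + 1321) = √(-5040 + 1321) = √(-3719) = I*√3719 ≈ 60.984*I)
1/H = 1/(I*√3719) = -I*√3719/3719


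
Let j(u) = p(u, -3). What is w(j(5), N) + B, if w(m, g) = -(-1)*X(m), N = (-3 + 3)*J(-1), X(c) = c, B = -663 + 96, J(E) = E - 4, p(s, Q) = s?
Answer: -562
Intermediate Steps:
j(u) = u
J(E) = -4 + E
B = -567
N = 0 (N = (-3 + 3)*(-4 - 1) = 0*(-5) = 0)
w(m, g) = m (w(m, g) = -(-1)*m = m)
w(j(5), N) + B = 5 - 567 = -562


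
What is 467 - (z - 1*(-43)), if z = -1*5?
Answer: 429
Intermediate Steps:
z = -5
467 - (z - 1*(-43)) = 467 - (-5 - 1*(-43)) = 467 - (-5 + 43) = 467 - 1*38 = 467 - 38 = 429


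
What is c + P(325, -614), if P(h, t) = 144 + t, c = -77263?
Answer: -77733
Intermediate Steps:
c + P(325, -614) = -77263 + (144 - 614) = -77263 - 470 = -77733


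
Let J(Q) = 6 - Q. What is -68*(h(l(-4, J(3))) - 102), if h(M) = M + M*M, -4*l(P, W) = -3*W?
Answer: 25755/4 ≈ 6438.8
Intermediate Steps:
l(P, W) = 3*W/4 (l(P, W) = -(-3)*W/4 = 3*W/4)
h(M) = M + M**2
-68*(h(l(-4, J(3))) - 102) = -68*((3*(6 - 1*3)/4)*(1 + 3*(6 - 1*3)/4) - 102) = -68*((3*(6 - 3)/4)*(1 + 3*(6 - 3)/4) - 102) = -68*(((3/4)*3)*(1 + (3/4)*3) - 102) = -68*(9*(1 + 9/4)/4 - 102) = -68*((9/4)*(13/4) - 102) = -68*(117/16 - 102) = -68*(-1515/16) = 25755/4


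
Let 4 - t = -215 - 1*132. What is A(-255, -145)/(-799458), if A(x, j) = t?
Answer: -117/266486 ≈ -0.00043905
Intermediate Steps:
t = 351 (t = 4 - (-215 - 1*132) = 4 - (-215 - 132) = 4 - 1*(-347) = 4 + 347 = 351)
A(x, j) = 351
A(-255, -145)/(-799458) = 351/(-799458) = 351*(-1/799458) = -117/266486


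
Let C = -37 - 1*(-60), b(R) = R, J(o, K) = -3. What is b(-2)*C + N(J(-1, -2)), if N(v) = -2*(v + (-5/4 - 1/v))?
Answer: -229/6 ≈ -38.167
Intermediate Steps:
N(v) = 5/2 - 2*v + 2/v (N(v) = -2*(v + (-5*¼ - 1/v)) = -2*(v + (-5/4 - 1/v)) = -2*(-5/4 + v - 1/v) = -(-5/2 - 2/v + 2*v) = 5/2 - 2*v + 2/v)
C = 23 (C = -37 + 60 = 23)
b(-2)*C + N(J(-1, -2)) = -2*23 + (5/2 - 2*(-3) + 2/(-3)) = -46 + (5/2 + 6 + 2*(-⅓)) = -46 + (5/2 + 6 - ⅔) = -46 + 47/6 = -229/6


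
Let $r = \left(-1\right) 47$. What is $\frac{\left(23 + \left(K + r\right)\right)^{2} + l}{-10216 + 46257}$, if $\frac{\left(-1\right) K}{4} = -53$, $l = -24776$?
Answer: $\frac{10568}{36041} \approx 0.29322$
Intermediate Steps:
$r = -47$
$K = 212$ ($K = \left(-4\right) \left(-53\right) = 212$)
$\frac{\left(23 + \left(K + r\right)\right)^{2} + l}{-10216 + 46257} = \frac{\left(23 + \left(212 - 47\right)\right)^{2} - 24776}{-10216 + 46257} = \frac{\left(23 + 165\right)^{2} - 24776}{36041} = \left(188^{2} - 24776\right) \frac{1}{36041} = \left(35344 - 24776\right) \frac{1}{36041} = 10568 \cdot \frac{1}{36041} = \frac{10568}{36041}$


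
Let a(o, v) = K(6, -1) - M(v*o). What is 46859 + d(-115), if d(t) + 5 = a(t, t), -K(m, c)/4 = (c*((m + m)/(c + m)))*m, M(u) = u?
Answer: 168433/5 ≈ 33687.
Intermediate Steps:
K(m, c) = -8*c*m**2/(c + m) (K(m, c) = -4*c*((m + m)/(c + m))*m = -4*c*((2*m)/(c + m))*m = -4*c*(2*m/(c + m))*m = -4*2*c*m/(c + m)*m = -8*c*m**2/(c + m))
a(o, v) = 288/5 - o*v (a(o, v) = -8*(-1)*6**2/(-1 + 6) - v*o = -8*(-1)*36/5 - o*v = -8*(-1)*36*1/5 - o*v = 288/5 - o*v)
d(t) = 263/5 - t**2 (d(t) = -5 + (288/5 - t*t) = -5 + (288/5 - t**2) = 263/5 - t**2)
46859 + d(-115) = 46859 + (263/5 - 1*(-115)**2) = 46859 + (263/5 - 1*13225) = 46859 + (263/5 - 13225) = 46859 - 65862/5 = 168433/5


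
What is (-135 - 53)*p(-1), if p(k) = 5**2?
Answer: -4700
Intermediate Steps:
p(k) = 25
(-135 - 53)*p(-1) = (-135 - 53)*25 = -188*25 = -4700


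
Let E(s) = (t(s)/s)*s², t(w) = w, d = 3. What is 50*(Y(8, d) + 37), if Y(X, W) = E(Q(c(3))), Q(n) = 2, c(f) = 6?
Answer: 2050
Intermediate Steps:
E(s) = s² (E(s) = (s/s)*s² = 1*s² = s²)
Y(X, W) = 4 (Y(X, W) = 2² = 4)
50*(Y(8, d) + 37) = 50*(4 + 37) = 50*41 = 2050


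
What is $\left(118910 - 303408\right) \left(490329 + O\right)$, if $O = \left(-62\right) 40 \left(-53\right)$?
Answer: $-114715136962$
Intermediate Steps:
$O = 131440$ ($O = \left(-2480\right) \left(-53\right) = 131440$)
$\left(118910 - 303408\right) \left(490329 + O\right) = \left(118910 - 303408\right) \left(490329 + 131440\right) = \left(-184498\right) 621769 = -114715136962$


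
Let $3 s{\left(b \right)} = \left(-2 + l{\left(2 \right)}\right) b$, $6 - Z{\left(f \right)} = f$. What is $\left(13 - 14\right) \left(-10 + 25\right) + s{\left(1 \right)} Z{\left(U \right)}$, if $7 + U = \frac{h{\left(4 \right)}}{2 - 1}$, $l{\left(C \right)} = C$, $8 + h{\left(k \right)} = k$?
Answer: $-15$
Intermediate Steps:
$h{\left(k \right)} = -8 + k$
$U = -11$ ($U = -7 + \frac{-8 + 4}{2 - 1} = -7 - \frac{4}{1} = -7 - 4 = -11$)
$Z{\left(f \right)} = 6 - f$
$s{\left(b \right)} = 0$ ($s{\left(b \right)} = \frac{\left(-2 + 2\right) b}{3} = \frac{0 b}{3} = \frac{1}{3} \cdot 0 = 0$)
$\left(13 - 14\right) \left(-10 + 25\right) + s{\left(1 \right)} Z{\left(U \right)} = \left(13 - 14\right) \left(-10 + 25\right) + 0 \left(6 - -11\right) = \left(-1\right) 15 + 0 \left(6 + 11\right) = -15 + 0 \cdot 17 = -15 + 0 = -15$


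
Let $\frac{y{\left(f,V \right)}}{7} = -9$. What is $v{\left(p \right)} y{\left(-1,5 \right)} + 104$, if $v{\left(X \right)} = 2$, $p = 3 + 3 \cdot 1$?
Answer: $-22$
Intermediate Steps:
$p = 6$ ($p = 3 + 3 = 6$)
$y{\left(f,V \right)} = -63$ ($y{\left(f,V \right)} = 7 \left(-9\right) = -63$)
$v{\left(p \right)} y{\left(-1,5 \right)} + 104 = 2 \left(-63\right) + 104 = -126 + 104 = -22$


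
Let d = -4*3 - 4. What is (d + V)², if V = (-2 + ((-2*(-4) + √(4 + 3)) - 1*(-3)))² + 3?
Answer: 7893 + 2700*√7 ≈ 15037.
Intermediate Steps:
V = 3 + (9 + √7)² (V = (-2 + ((8 + √7) + 3))² + 3 = (-2 + (11 + √7))² + 3 = (9 + √7)² + 3 = 3 + (9 + √7)² ≈ 138.62)
d = -16 (d = -12 - 4 = -16)
(d + V)² = (-16 + (91 + 18*√7))² = (75 + 18*√7)²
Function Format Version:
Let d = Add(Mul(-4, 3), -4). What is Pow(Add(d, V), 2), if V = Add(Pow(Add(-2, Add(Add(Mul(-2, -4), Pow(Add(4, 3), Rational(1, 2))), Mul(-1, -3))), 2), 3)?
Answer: Add(7893, Mul(2700, Pow(7, Rational(1, 2)))) ≈ 15037.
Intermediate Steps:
V = Add(3, Pow(Add(9, Pow(7, Rational(1, 2))), 2)) (V = Add(Pow(Add(-2, Add(Add(8, Pow(7, Rational(1, 2))), 3)), 2), 3) = Add(Pow(Add(-2, Add(11, Pow(7, Rational(1, 2)))), 2), 3) = Add(Pow(Add(9, Pow(7, Rational(1, 2))), 2), 3) = Add(3, Pow(Add(9, Pow(7, Rational(1, 2))), 2)) ≈ 138.62)
d = -16 (d = Add(-12, -4) = -16)
Pow(Add(d, V), 2) = Pow(Add(-16, Add(91, Mul(18, Pow(7, Rational(1, 2))))), 2) = Pow(Add(75, Mul(18, Pow(7, Rational(1, 2)))), 2)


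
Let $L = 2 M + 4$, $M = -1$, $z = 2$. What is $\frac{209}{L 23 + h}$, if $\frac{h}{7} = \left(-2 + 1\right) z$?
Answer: $\frac{209}{32} \approx 6.5313$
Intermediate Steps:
$L = 2$ ($L = 2 \left(-1\right) + 4 = -2 + 4 = 2$)
$h = -14$ ($h = 7 \left(-2 + 1\right) 2 = 7 \left(\left(-1\right) 2\right) = 7 \left(-2\right) = -14$)
$\frac{209}{L 23 + h} = \frac{209}{2 \cdot 23 - 14} = \frac{209}{46 - 14} = \frac{209}{32}$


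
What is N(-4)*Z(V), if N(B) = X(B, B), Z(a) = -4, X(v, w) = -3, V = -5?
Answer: 12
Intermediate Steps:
N(B) = -3
N(-4)*Z(V) = -3*(-4) = 12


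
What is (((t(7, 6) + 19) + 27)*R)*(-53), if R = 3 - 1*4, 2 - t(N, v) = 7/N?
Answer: 2491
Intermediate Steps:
t(N, v) = 2 - 7/N
R = -1 (R = 3 - 4 = -1)
(((t(7, 6) + 19) + 27)*R)*(-53) = ((((2 - 7/7) + 19) + 27)*(-1))*(-53) = ((((2 - 7*⅐) + 19) + 27)*(-1))*(-53) = ((((2 - 1) + 19) + 27)*(-1))*(-53) = (((1 + 19) + 27)*(-1))*(-53) = ((20 + 27)*(-1))*(-53) = (47*(-1))*(-53) = -47*(-53) = 2491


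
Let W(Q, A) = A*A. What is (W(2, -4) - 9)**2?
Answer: 49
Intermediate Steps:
W(Q, A) = A**2
(W(2, -4) - 9)**2 = ((-4)**2 - 9)**2 = (16 - 9)**2 = 7**2 = 49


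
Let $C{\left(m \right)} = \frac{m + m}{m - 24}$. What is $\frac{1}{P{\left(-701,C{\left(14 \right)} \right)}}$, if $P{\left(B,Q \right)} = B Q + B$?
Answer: $\frac{5}{6309} \approx 0.00079252$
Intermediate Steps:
$C{\left(m \right)} = \frac{2 m}{-24 + m}$
$P{\left(B,Q \right)} = B + B Q$
$\frac{1}{P{\left(-701,C{\left(14 \right)} \right)}} = \frac{1}{\left(-701\right) \left(1 + 2 \cdot 14 \frac{1}{-24 + 14}\right)} = \frac{1}{\left(-701\right) \left(1 + 2 \cdot 14 \frac{1}{-10}\right)} = \frac{1}{\left(-701\right) \left(1 + 2 \cdot 14 \left(- \frac{1}{10}\right)\right)} = \frac{1}{\left(-701\right) \left(1 - \frac{14}{5}\right)} = \frac{1}{\left(-701\right) \left(- \frac{9}{5}\right)} = \frac{1}{\frac{6309}{5}} = \frac{5}{6309}$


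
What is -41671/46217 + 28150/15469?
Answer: 656399851/714930773 ≈ 0.91813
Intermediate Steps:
-41671/46217 + 28150/15469 = 656399851/714930773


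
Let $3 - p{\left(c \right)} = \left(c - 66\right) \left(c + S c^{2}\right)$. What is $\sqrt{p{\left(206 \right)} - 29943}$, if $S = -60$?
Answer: $2 \sqrt{89100905} \approx 18879.0$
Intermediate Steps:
$p{\left(c \right)} = 3 - \left(-66 + c\right) \left(c - 60 c^{2}\right)$ ($p{\left(c \right)} = 3 - \left(c - 66\right) \left(c - 60 c^{2}\right) = 3 - \left(-66 + c\right) \left(c - 60 c^{2}\right)$)
$\sqrt{p{\left(206 \right)} - 29943} = \sqrt{\left(3 - 3961 \cdot 206^{2} + 60 \cdot 206^{3} + 66 \cdot 206\right) - 29943} = \sqrt{\left(3 - 168088996 + 60 \cdot 8741816 + 13596\right) - 29943} = \sqrt{\left(3 - 168088996 + 524508960 + 13596\right) - 29943} = \sqrt{356433563 - 29943} = \sqrt{356403620} = 2 \sqrt{89100905}$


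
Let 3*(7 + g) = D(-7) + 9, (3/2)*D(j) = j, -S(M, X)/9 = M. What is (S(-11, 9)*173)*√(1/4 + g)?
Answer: 5709*I*√191/2 ≈ 39450.0*I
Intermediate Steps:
S(M, X) = -9*M
D(j) = 2*j/3
g = -50/9 (g = -7 + ((⅔)*(-7) + 9)/3 = -7 + (-14/3 + 9)/3 = -7 + (⅓)*(13/3) = -7 + 13/9 = -50/9 ≈ -5.5556)
(S(-11, 9)*173)*√(1/4 + g) = (-9*(-11)*173)*√(1/4 - 50/9) = (99*173)*√(¼ - 50/9) = 17127*√(-191/36) = 17127*(I*√191/6) = 5709*I*√191/2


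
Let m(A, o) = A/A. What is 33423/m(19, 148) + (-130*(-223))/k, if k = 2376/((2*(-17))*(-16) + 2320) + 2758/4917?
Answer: 132840602739/2447713 ≈ 54271.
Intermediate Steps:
m(A, o) = 1
k = 2447713/1760286 (k = 2376/(-34*(-16) + 2320) + 2758*(1/4917) = 2376/(544 + 2320) + 2758/4917 = 2376/2864 + 2758/4917 = 2376*(1/2864) + 2758/4917 = 297/358 + 2758/4917 = 2447713/1760286 ≈ 1.3905)
33423/m(19, 148) + (-130*(-223))/k = 33423/1 + (-130*(-223))/(2447713/1760286) = 33423*1 + 28990*(1760286/2447713) = 33423 + 51030691140/2447713 = 132840602739/2447713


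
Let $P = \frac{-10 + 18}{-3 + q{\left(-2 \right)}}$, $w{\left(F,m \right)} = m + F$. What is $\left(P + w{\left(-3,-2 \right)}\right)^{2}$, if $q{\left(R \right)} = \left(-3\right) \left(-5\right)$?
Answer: $\frac{169}{9} \approx 18.778$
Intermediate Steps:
$q{\left(R \right)} = 15$
$w{\left(F,m \right)} = F + m$
$P = \frac{2}{3}$ ($P = \frac{-10 + 18}{-3 + 15} = \frac{8}{12} = 8 \cdot \frac{1}{12} = \frac{2}{3} \approx 0.66667$)
$\left(P + w{\left(-3,-2 \right)}\right)^{2} = \left(\frac{2}{3} - 5\right)^{2} = \left(- \frac{13}{3}\right)^{2} = \frac{169}{9}$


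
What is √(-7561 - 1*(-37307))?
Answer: √29746 ≈ 172.47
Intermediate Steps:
√(-7561 - 1*(-37307)) = √(-7561 + 37307) = √29746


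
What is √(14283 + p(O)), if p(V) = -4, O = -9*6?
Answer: √14279 ≈ 119.49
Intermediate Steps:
O = -54
√(14283 + p(O)) = √(14283 - 4) = √14279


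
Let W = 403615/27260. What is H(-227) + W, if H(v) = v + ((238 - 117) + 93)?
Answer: 9847/5452 ≈ 1.8061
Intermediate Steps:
W = 80723/5452 (W = 403615*(1/27260) = 80723/5452 ≈ 14.806)
H(v) = 214 + v (H(v) = v + (121 + 93) = v + 214 = 214 + v)
H(-227) + W = (214 - 227) + 80723/5452 = -13 + 80723/5452 = 9847/5452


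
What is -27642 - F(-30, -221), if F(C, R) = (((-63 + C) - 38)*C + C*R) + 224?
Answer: -38426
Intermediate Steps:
F(C, R) = 224 + C*R + C*(-101 + C) (F(C, R) = ((-101 + C)*C + C*R) + 224 = (C*(-101 + C) + C*R) + 224 = (C*R + C*(-101 + C)) + 224 = 224 + C*R + C*(-101 + C))
-27642 - F(-30, -221) = -27642 - (224 + (-30)² - 101*(-30) - 30*(-221)) = -27642 - (224 + 900 + 3030 + 6630) = -27642 - 1*10784 = -27642 - 10784 = -38426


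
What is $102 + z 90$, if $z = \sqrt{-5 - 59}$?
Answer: $102 + 720 i \approx 102.0 + 720.0 i$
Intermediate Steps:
$z = 8 i$ ($z = \sqrt{-64} = 8 i \approx 8.0 i$)
$102 + z 90 = 102 + 8 i 90 = 102 + 720 i$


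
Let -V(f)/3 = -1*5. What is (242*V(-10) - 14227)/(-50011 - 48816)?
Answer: 10597/98827 ≈ 0.10723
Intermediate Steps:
V(f) = 15 (V(f) = -(-3)*5 = -3*(-5) = 15)
(242*V(-10) - 14227)/(-50011 - 48816) = (242*15 - 14227)/(-50011 - 48816) = (3630 - 14227)/(-98827) = -10597*(-1/98827) = 10597/98827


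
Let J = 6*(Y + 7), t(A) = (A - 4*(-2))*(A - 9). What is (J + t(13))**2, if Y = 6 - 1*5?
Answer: 17424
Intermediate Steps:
t(A) = (-9 + A)*(8 + A) (t(A) = (A + 8)*(-9 + A) = (8 + A)*(-9 + A) = (-9 + A)*(8 + A))
Y = 1 (Y = 6 - 5 = 1)
J = 48 (J = 6*(1 + 7) = 6*8 = 48)
(J + t(13))**2 = (48 + (-72 + 13**2 - 1*13))**2 = (48 + (-72 + 169 - 13))**2 = (48 + 84)**2 = 132**2 = 17424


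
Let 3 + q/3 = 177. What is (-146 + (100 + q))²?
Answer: 226576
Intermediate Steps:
q = 522 (q = -9 + 3*177 = -9 + 531 = 522)
(-146 + (100 + q))² = (-146 + (100 + 522))² = (-146 + 622)² = 476² = 226576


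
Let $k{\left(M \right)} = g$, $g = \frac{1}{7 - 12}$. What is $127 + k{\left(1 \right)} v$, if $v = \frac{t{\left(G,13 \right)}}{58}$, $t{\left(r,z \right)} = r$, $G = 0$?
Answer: $127$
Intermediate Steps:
$g = - \frac{1}{5}$ ($g = \frac{1}{-5} = - \frac{1}{5} \approx -0.2$)
$k{\left(M \right)} = - \frac{1}{5}$
$v = 0$ ($v = \frac{0}{58} = 0 \cdot \frac{1}{58} = 0$)
$127 + k{\left(1 \right)} v = 127 - 0 = 127 + 0 = 127$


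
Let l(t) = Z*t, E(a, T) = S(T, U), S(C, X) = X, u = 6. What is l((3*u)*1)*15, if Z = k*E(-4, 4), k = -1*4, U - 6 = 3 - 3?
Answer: -6480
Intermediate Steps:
U = 6 (U = 6 + (3 - 3) = 6 + 0 = 6)
E(a, T) = 6
k = -4
Z = -24 (Z = -4*6 = -24)
l(t) = -24*t
l((3*u)*1)*15 = -24*3*6*15 = -432*15 = -6480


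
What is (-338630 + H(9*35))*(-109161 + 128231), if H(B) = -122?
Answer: -6460000640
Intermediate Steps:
(-338630 + H(9*35))*(-109161 + 128231) = (-338630 - 122)*(-109161 + 128231) = -338752*19070 = -6460000640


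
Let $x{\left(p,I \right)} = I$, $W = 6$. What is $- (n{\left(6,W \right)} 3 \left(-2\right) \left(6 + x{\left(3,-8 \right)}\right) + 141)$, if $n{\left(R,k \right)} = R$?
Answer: $-213$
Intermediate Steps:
$- (n{\left(6,W \right)} 3 \left(-2\right) \left(6 + x{\left(3,-8 \right)}\right) + 141) = - (6 \cdot 3 \left(-2\right) \left(6 - 8\right) + 141) = - (18 \left(-2\right) \left(-2\right) + 141) = - (\left(-36\right) \left(-2\right) + 141) = - (72 + 141) = \left(-1\right) 213 = -213$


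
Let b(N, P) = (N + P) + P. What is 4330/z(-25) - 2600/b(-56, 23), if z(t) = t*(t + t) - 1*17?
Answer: 324910/1233 ≈ 263.51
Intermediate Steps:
b(N, P) = N + 2*P
z(t) = -17 + 2*t**2 (z(t) = t*(2*t) - 17 = 2*t**2 - 17 = -17 + 2*t**2)
4330/z(-25) - 2600/b(-56, 23) = 4330/(-17 + 2*(-25)**2) - 2600/(-56 + 2*23) = 4330/(-17 + 2*625) - 2600/(-56 + 46) = 4330/(-17 + 1250) - 2600/(-10) = 4330/1233 - 2600*(-1/10) = 4330*(1/1233) + 260 = 4330/1233 + 260 = 324910/1233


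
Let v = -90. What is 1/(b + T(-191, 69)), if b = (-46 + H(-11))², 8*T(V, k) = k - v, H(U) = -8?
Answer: 8/23487 ≈ 0.00034061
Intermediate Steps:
T(V, k) = 45/4 + k/8 (T(V, k) = (k - 1*(-90))/8 = (k + 90)/8 = (90 + k)/8 = 45/4 + k/8)
b = 2916 (b = (-46 - 8)² = (-54)² = 2916)
1/(b + T(-191, 69)) = 1/(2916 + (45/4 + (⅛)*69)) = 1/(2916 + (45/4 + 69/8)) = 1/(2916 + 159/8) = 1/(23487/8) = 8/23487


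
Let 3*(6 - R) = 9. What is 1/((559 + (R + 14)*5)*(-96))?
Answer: -1/61824 ≈ -1.6175e-5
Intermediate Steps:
R = 3 (R = 6 - 1/3*9 = 6 - 3 = 3)
1/((559 + (R + 14)*5)*(-96)) = 1/((559 + (3 + 14)*5)*(-96)) = -1/96/(559 + 17*5) = -1/96/(559 + 85) = -1/96/644 = (1/644)*(-1/96) = -1/61824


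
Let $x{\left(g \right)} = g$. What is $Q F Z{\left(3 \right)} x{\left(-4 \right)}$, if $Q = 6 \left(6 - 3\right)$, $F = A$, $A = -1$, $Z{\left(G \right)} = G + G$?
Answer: $432$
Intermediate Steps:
$Z{\left(G \right)} = 2 G$
$F = -1$
$Q = 18$ ($Q = 6 \cdot 3 = 18$)
$Q F Z{\left(3 \right)} x{\left(-4 \right)} = 18 \left(- 2 \cdot 3\right) \left(-4\right) = 18 \left(\left(-1\right) 6\right) \left(-4\right) = 18 \left(-6\right) \left(-4\right) = \left(-108\right) \left(-4\right) = 432$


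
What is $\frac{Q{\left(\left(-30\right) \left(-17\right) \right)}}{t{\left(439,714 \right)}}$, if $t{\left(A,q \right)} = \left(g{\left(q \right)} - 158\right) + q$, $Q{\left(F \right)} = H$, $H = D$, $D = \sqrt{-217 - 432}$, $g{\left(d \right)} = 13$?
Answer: $\frac{i \sqrt{649}}{569} \approx 0.044772 i$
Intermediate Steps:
$D = i \sqrt{649}$ ($D = \sqrt{-649} = i \sqrt{649} \approx 25.475 i$)
$H = i \sqrt{649} \approx 25.475 i$
$Q{\left(F \right)} = i \sqrt{649}$
$t{\left(A,q \right)} = -145 + q$ ($t{\left(A,q \right)} = \left(13 - 158\right) + q = -145 + q$)
$\frac{Q{\left(\left(-30\right) \left(-17\right) \right)}}{t{\left(439,714 \right)}} = \frac{i \sqrt{649}}{-145 + 714} = \frac{i \sqrt{649}}{569}$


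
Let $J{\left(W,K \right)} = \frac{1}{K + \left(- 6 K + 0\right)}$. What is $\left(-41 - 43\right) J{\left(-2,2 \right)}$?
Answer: $\frac{42}{5} \approx 8.4$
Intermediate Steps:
$J{\left(W,K \right)} = - \frac{1}{5 K}$ ($J{\left(W,K \right)} = \frac{1}{K - 6 K} = \frac{1}{\left(-5\right) K} = - \frac{1}{5 K}$)
$\left(-41 - 43\right) J{\left(-2,2 \right)} = \left(-41 - 43\right) \left(- \frac{1}{5 \cdot 2}\right) = - 84 \left(\left(- \frac{1}{5}\right) \frac{1}{2}\right) = \left(-84\right) \left(- \frac{1}{10}\right) = \frac{42}{5}$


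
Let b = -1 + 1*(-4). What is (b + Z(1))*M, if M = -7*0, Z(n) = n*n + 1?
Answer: 0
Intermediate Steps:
Z(n) = 1 + n**2 (Z(n) = n**2 + 1 = 1 + n**2)
M = 0
b = -5 (b = -1 - 4 = -5)
(b + Z(1))*M = (-5 + (1 + 1**2))*0 = (-5 + (1 + 1))*0 = (-5 + 2)*0 = -3*0 = 0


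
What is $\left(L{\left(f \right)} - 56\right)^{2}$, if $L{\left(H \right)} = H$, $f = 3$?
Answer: $2809$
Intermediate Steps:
$\left(L{\left(f \right)} - 56\right)^{2} = \left(3 - 56\right)^{2} = \left(-53\right)^{2} = 2809$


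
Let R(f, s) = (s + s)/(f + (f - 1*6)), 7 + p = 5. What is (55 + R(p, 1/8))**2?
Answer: 4835601/1600 ≈ 3022.3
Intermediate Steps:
p = -2 (p = -7 + 5 = -2)
R(f, s) = 2*s/(-6 + 2*f) (R(f, s) = (2*s)/(f + (f - 6)) = (2*s)/(f + (-6 + f)) = (2*s)/(-6 + 2*f) = 2*s/(-6 + 2*f))
(55 + R(p, 1/8))**2 = (55 + 1/(8*(-3 - 2)))**2 = (55 + (1/8)/(-5))**2 = (55 + (1/8)*(-1/5))**2 = (55 - 1/40)**2 = (2199/40)**2 = 4835601/1600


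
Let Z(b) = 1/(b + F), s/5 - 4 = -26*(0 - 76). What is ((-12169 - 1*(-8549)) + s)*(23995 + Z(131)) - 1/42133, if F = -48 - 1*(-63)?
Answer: 463474415514947/3075709 ≈ 1.5069e+8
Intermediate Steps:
s = 9900 (s = 20 + 5*(-26*(0 - 76)) = 20 + 5*(-26*(-76)) = 20 + 5*1976 = 20 + 9880 = 9900)
F = 15 (F = -48 + 63 = 15)
Z(b) = 1/(15 + b) (Z(b) = 1/(b + 15) = 1/(15 + b))
((-12169 - 1*(-8549)) + s)*(23995 + Z(131)) - 1/42133 = ((-12169 - 1*(-8549)) + 9900)*(23995 + 1/(15 + 131)) - 1/42133 = ((-12169 + 8549) + 9900)*(23995 + 1/146) - 1*1/42133 = (-3620 + 9900)*(23995 + 1/146) - 1/42133 = 6280*(3503271/146) - 1/42133 = 11000270940/73 - 1/42133 = 463474415514947/3075709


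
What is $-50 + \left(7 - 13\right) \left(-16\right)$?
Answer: $46$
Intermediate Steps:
$-50 + \left(7 - 13\right) \left(-16\right) = -50 - -96 = -50 + 96 = 46$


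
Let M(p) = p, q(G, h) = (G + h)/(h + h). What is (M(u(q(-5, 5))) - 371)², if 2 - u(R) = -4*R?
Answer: 136161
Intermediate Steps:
q(G, h) = (G + h)/(2*h) (q(G, h) = (G + h)/((2*h)) = (G + h)*(1/(2*h)) = (G + h)/(2*h))
u(R) = 2 + 4*R (u(R) = 2 - (-4)*R = 2 + 4*R)
(M(u(q(-5, 5))) - 371)² = ((2 + 4*((½)*(-5 + 5)/5)) - 371)² = ((2 + 4*((½)*(⅕)*0)) - 371)² = ((2 + 4*0) - 371)² = ((2 + 0) - 371)² = (2 - 371)² = (-369)² = 136161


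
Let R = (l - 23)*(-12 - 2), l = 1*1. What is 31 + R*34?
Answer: 10503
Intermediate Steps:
l = 1
R = 308 (R = (1 - 23)*(-12 - 2) = -22*(-14) = 308)
31 + R*34 = 31 + 308*34 = 31 + 10472 = 10503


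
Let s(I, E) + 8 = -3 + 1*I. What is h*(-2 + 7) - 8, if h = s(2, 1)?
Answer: -53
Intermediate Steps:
s(I, E) = -11 + I (s(I, E) = -8 + (-3 + 1*I) = -8 + (-3 + I) = -11 + I)
h = -9 (h = -11 + 2 = -9)
h*(-2 + 7) - 8 = -9*(-2 + 7) - 8 = -9*5 - 8 = -45 - 8 = -53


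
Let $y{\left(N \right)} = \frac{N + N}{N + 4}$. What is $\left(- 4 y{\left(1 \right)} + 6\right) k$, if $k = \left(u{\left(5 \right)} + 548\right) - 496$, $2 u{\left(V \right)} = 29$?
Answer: $\frac{1463}{5} \approx 292.6$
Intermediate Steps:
$u{\left(V \right)} = \frac{29}{2}$ ($u{\left(V \right)} = \frac{1}{2} \cdot 29 = \frac{29}{2}$)
$y{\left(N \right)} = \frac{2 N}{4 + N}$
$k = \frac{133}{2}$ ($k = \left(\frac{29}{2} + 548\right) - 496 = \frac{1125}{2} - 496 = \frac{133}{2} \approx 66.5$)
$\left(- 4 y{\left(1 \right)} + 6\right) k = \left(- 4 \cdot 2 \cdot 1 \frac{1}{4 + 1} + 6\right) \frac{133}{2} = \left(- 4 \cdot 2 \cdot 1 \cdot \frac{1}{5} + 6\right) \frac{133}{2} = \left(\left(-4\right) \frac{2}{5} + 6\right) \frac{133}{2} = \left(- \frac{8}{5} + 6\right) \frac{133}{2} = \frac{22}{5} \cdot \frac{133}{2} = \frac{1463}{5}$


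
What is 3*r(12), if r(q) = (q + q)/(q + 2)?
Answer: 36/7 ≈ 5.1429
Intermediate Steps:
r(q) = 2*q/(2 + q) (r(q) = (2*q)/(2 + q) = 2*q/(2 + q))
3*r(12) = 3*(2*12/(2 + 12)) = 3*(2*12/14) = 3*(2*12*(1/14)) = 3*(12/7) = 36/7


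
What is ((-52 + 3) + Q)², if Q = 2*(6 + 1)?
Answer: 1225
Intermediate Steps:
Q = 14 (Q = 2*7 = 14)
((-52 + 3) + Q)² = ((-52 + 3) + 14)² = (-49 + 14)² = (-35)² = 1225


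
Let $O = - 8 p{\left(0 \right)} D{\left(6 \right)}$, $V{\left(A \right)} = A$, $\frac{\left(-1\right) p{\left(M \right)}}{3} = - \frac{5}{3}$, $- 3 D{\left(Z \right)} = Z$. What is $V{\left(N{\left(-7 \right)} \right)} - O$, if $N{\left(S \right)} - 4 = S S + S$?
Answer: $-34$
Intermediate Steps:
$N{\left(S \right)} = 4 + S + S^{2}$ ($N{\left(S \right)} = 4 + \left(S S + S\right) = 4 + \left(S^{2} + S\right) = 4 + \left(S + S^{2}\right) = 4 + S + S^{2}$)
$D{\left(Z \right)} = - \frac{Z}{3}$
$p{\left(M \right)} = 5$ ($p{\left(M \right)} = - 3 \left(- \frac{5}{3}\right) = - 3 \left(\left(-5\right) \frac{1}{3}\right) = \left(-3\right) \left(- \frac{5}{3}\right) = 5$)
$O = 80$ ($O = - 8 \cdot 5 \left(\left(- \frac{1}{3}\right) 6\right) = - 40 \left(-2\right) = \left(-1\right) \left(-80\right) = 80$)
$V{\left(N{\left(-7 \right)} \right)} - O = \left(4 - 7 + \left(-7\right)^{2}\right) - 80 = \left(4 - 7 + 49\right) - 80 = 46 - 80 = -34$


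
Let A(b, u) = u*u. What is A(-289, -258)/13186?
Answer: 33282/6593 ≈ 5.0481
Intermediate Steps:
A(b, u) = u**2
A(-289, -258)/13186 = (-258)**2/13186 = 66564*(1/13186) = 33282/6593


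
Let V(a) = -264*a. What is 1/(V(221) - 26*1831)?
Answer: -1/105950 ≈ -9.4384e-6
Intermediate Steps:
1/(V(221) - 26*1831) = 1/(-264*221 - 26*1831) = 1/(-58344 - 47606) = 1/(-105950) = -1/105950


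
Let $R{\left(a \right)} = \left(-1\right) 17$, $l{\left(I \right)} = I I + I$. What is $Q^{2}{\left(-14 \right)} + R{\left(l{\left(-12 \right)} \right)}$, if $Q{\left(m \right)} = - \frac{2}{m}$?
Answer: $- \frac{832}{49} \approx -16.98$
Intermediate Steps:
$l{\left(I \right)} = I + I^{2}$ ($l{\left(I \right)} = I^{2} + I = I + I^{2}$)
$R{\left(a \right)} = -17$
$Q^{2}{\left(-14 \right)} + R{\left(l{\left(-12 \right)} \right)} = \left(- \frac{2}{-14}\right)^{2} - 17 = \left(\left(-2\right) \left(- \frac{1}{14}\right)\right)^{2} - 17 = \left(\frac{1}{7}\right)^{2} - 17 = \frac{1}{49} - 17 = - \frac{832}{49}$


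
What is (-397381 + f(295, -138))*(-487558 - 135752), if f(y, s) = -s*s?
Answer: 259561866750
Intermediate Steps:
f(y, s) = -s**2
(-397381 + f(295, -138))*(-487558 - 135752) = (-397381 - 1*(-138)**2)*(-487558 - 135752) = (-397381 - 1*19044)*(-623310) = (-397381 - 19044)*(-623310) = -416425*(-623310) = 259561866750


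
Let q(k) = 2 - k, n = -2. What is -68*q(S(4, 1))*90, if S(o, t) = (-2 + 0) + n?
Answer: -36720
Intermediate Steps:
S(o, t) = -4 (S(o, t) = (-2 + 0) - 2 = -2 - 2 = -4)
-68*q(S(4, 1))*90 = -68*(2 - 1*(-4))*90 = -68*(2 + 4)*90 = -68*6*90 = -408*90 = -36720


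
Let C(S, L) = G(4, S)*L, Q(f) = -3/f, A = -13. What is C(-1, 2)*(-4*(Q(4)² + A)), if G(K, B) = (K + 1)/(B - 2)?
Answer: -995/6 ≈ -165.83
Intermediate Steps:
G(K, B) = (1 + K)/(-2 + B)
C(S, L) = 5*L/(-2 + S) (C(S, L) = ((1 + 4)/(-2 + S))*L = (5/(-2 + S))*L = 5*L/(-2 + S))
C(-1, 2)*(-4*(Q(4)² + A)) = (5*2/(-2 - 1))*(-4*((-3/4)² - 13)) = (5*2/(-3))*(-4*((-3*¼)² - 13)) = (5*2*(-⅓))*(-4*((-¾)² - 13)) = -(-40)*(9/16 - 13)/3 = -(-40)*(-199)/(3*16) = -10/3*199/4 = -995/6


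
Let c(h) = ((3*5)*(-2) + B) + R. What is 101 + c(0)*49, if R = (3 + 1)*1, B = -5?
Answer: -1418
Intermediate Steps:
R = 4 (R = 4*1 = 4)
c(h) = -31 (c(h) = ((3*5)*(-2) - 5) + 4 = (15*(-2) - 5) + 4 = (-30 - 5) + 4 = -35 + 4 = -31)
101 + c(0)*49 = 101 - 31*49 = 101 - 1519 = -1418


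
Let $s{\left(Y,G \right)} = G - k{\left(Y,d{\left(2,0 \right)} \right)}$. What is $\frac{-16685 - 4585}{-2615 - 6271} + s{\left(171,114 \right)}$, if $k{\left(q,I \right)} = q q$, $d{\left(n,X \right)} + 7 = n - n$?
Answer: $- \frac{43133542}{1481} \approx -29125.0$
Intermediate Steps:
$d{\left(n,X \right)} = -7$ ($d{\left(n,X \right)} = -7 + \left(n - n\right) = -7 + 0 = -7$)
$k{\left(q,I \right)} = q^{2}$
$s{\left(Y,G \right)} = G - Y^{2}$
$\frac{-16685 - 4585}{-2615 - 6271} + s{\left(171,114 \right)} = \frac{-16685 - 4585}{-2615 - 6271} + \left(114 - 171^{2}\right) = - \frac{21270}{-8886} + \left(114 - 29241\right) = \left(-21270\right) \left(- \frac{1}{8886}\right) + \left(114 - 29241\right) = \frac{3545}{1481} - 29127 = - \frac{43133542}{1481}$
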